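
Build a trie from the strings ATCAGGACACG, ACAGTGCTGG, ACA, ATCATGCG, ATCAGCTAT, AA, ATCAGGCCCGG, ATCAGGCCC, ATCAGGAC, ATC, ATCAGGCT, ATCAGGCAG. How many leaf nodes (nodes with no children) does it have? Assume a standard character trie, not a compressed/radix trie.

A leaf is a node with no children — equivalently, the end of a word that is not a proper prefix of any other stored word.
Those words: "AA", "ACAGTGCTGG", "ATCAGCTAT", "ATCAGGACACG", "ATCAGGCAG", "ATCAGGCCCGG", "ATCAGGCT", "ATCATGCG"
Leaf count: 8

8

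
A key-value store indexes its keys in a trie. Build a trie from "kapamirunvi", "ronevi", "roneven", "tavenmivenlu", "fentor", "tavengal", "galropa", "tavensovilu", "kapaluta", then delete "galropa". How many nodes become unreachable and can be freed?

7

A node on "galropa"'s path can go only if nothing else ends at it or branches off below it.
No other word shares any prefix with "galropa", so all 7 of its nodes go.
Nodes removed: 7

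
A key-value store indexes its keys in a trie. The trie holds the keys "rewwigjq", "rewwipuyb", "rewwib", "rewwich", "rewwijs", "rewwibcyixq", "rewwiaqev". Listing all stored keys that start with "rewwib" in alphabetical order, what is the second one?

DFS of the "rewwib" subtree visits, in order: "rewwib", "rewwibcyixq"
The 2nd is rewwibcyixq.

rewwibcyixq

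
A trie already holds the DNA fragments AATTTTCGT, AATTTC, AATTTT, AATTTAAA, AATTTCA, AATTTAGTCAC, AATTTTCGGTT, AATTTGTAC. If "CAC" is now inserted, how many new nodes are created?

"CAC" shares no prefix with any stored word, so all 3 characters open new nodes.
3 − 0 = 3 new nodes.

3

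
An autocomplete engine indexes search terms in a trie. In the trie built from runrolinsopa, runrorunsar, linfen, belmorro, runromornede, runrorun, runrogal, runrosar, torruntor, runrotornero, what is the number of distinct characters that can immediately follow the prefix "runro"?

6

Walk "runro" from the root, arriving at one node.
Characters that immediately follow "runro" among the stored strings: {g, l, m, r, s, t}.
That node has 6 child edges.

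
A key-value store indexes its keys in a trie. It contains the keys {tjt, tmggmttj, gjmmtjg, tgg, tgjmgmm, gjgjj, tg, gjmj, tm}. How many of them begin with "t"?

Traverse to the node for "t", then collect every word in that subtree.
Matches: "tg", "tgg", "tgjmgmm", "tjt", "tm", "tmggmttj"
Count: 6

6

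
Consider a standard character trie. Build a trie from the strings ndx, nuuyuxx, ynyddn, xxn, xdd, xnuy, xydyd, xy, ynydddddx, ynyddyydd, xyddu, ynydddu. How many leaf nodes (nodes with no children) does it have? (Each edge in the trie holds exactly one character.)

Leaves are exactly the stored words that no other stored word extends.
Those words: "ndx", "nuuyuxx", "xdd", "xnuy", "xxn", "xyddu", "xydyd", "ynydddddx", "ynydddu", "ynyddn", "ynyddyydd"
Leaf count: 11

11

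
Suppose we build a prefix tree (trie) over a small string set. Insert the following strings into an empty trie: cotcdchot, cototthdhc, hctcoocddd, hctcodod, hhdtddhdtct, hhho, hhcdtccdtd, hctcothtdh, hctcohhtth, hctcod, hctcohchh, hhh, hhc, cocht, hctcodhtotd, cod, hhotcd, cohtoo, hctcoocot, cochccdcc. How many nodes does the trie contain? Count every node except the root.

86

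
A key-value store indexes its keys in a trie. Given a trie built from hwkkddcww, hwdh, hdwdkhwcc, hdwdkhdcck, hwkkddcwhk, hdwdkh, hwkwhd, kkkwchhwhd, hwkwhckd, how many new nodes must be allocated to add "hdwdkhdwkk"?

3

The longest prefix of "hdwdkhdwkk" already in the trie is "hdwdkhd" (length 7).
New nodes needed: |"hdwdkhdwkk"| − 7 = 10 − 7 = 3.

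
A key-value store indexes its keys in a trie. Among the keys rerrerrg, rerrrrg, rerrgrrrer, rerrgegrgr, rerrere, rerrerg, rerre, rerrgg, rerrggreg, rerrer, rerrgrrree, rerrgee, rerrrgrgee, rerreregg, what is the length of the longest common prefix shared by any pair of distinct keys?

9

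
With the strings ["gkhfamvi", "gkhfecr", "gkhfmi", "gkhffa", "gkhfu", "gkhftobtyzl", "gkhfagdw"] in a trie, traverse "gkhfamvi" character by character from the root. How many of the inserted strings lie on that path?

1

Walk "gkhfamvi" from the root; an end-of-word marker is hit whenever a stored word is a prefix of "gkhfamvi".
Prefixes of the query that are stored words: "gkhfamvi"
Count: 1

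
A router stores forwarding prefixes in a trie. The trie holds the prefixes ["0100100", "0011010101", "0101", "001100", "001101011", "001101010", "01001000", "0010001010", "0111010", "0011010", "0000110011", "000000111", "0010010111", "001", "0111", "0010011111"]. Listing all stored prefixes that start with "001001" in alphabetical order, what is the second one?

0010011111

DFS of the "001001" subtree visits, in order: "0010010111", "0010011111"
Position 2: 0010011111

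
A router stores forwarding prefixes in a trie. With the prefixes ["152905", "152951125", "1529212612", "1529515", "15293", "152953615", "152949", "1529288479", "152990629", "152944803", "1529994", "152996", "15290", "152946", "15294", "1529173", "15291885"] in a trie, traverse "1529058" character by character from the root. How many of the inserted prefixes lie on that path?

2

Check each prefix of "1529058" against the stored set — each match is an end-marker on the path.
Prefixes of the query that are stored words: "15290", "152905"
Count: 2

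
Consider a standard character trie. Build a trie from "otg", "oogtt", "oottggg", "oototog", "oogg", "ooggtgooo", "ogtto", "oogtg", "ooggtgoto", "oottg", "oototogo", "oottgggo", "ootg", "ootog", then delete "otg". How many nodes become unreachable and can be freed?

2

A node on "otg"'s path can go only if nothing else ends at it or branches off below it.
The suffix "tg" (2 nodes) is used only by "otg"; the node for "o" still has the child "o", so pruning stops there.
Nodes removed: 2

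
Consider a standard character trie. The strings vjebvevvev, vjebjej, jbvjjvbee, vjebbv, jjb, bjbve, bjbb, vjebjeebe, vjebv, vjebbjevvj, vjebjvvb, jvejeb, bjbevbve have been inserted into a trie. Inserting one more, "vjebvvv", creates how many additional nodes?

The longest prefix of "vjebvvv" already in the trie is "vjebv" (length 5).
Each of the 2 remaining characters creates one node.

2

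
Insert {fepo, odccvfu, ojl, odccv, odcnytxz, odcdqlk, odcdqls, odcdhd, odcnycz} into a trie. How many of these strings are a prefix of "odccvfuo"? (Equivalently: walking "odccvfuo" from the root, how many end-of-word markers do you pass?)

Check each prefix of "odccvfuo" against the stored set — each match is an end-marker on the path.
Prefixes of the query that are stored words: "odccv", "odccvfu"
Count: 2

2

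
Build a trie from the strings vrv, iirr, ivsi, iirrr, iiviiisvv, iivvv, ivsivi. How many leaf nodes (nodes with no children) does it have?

A leaf is a node with no children — equivalently, the end of a word that is not a proper prefix of any other stored word.
Those words: "iirrr", "iiviiisvv", "iivvv", "ivsivi", "vrv"
Leaf count: 5

5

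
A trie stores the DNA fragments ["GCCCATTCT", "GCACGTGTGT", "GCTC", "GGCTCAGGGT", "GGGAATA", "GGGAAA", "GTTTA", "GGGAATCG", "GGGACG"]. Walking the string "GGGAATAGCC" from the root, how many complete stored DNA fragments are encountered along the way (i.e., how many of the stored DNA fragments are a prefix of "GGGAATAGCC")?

1

Walk "GGGAATAGCC" from the root; an end-of-word marker is hit whenever a stored word is a prefix of "GGGAATAGCC".
Prefixes of the query that are stored words: "GGGAATA"
Count: 1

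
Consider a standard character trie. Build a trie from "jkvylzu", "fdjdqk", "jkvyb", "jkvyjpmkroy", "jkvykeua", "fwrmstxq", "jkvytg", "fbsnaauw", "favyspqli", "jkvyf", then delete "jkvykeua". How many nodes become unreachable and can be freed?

Walk "jkvykeua" from the leaf back toward the root, removing each node that no remaining word uses.
The suffix "keua" (4 nodes) is used only by "jkvykeua"; the node for "jkvy" still has the child "l", so pruning stops there.
Nodes removed: 4

4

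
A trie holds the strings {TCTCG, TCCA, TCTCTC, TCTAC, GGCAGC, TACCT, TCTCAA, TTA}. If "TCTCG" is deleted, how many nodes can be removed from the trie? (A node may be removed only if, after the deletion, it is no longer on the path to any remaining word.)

1

After clearing the end-marker at "TCTCG", prune upward until reaching a node still needed by another word.
The suffix "G" (1 node) is used only by "TCTCG"; the node for "TCTC" still has the child "T", so pruning stops there.
Nodes removed: 1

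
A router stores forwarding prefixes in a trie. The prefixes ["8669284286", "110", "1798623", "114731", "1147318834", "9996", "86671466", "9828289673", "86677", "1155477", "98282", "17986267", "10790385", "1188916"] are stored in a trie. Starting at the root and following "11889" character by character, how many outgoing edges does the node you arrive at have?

1

Follow the path "11889" to its node, then look at its outgoing edges.
Distinct next characters after "11889": 1.
That node has 1 child edge.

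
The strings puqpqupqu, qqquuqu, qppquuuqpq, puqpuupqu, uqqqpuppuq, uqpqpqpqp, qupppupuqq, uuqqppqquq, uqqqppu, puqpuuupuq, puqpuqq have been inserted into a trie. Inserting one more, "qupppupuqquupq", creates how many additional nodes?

"qupppupuqq" is already a path in the trie; the remaining "uupq" must be added.
Each of the 4 remaining characters creates one node.

4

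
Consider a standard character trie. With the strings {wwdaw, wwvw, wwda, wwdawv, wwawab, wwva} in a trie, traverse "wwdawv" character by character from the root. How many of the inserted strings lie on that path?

Traverse "wwdawv" character by character; count nodes along the way that are marked as word ends.
Prefixes of the query that are stored words: "wwda", "wwdaw", "wwdawv"
Count: 3

3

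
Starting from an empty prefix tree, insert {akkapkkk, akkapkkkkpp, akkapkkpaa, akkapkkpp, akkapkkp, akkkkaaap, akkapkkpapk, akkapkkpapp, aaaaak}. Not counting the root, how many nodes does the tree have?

29

Count nodes per top-level branch (shared prefixes stored once):
  'a'-branch (aaaaak, akkapkkk, akkapkkkkpp, akkapkkp, akkapkkpaa, akkapkkpapk, akkapkkpapp, akkapkkpp, akkkkaaap): 29 nodes
Sum: 29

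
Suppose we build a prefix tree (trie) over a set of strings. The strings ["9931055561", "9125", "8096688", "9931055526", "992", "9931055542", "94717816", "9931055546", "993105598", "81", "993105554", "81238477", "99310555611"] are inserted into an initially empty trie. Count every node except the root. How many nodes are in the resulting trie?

43

Trace insertions, counting only characters that open a new branch:
  "9931055561" → 10 new (9, 9, 3, 1, 0, 5, 5, 5, 6, 1)
  "9125" → prefix "9" already present; 3 new (1, 2, 5)
  "8096688" → 7 new (8, 0, 9, 6, 6, 8, 8)
  "9931055526" → prefix "99310555" already present; 2 new (2, 6)
  "992" → prefix "99" already present; 1 new (2)
  "9931055542" → prefix "99310555" already present; 2 new (4, 2)
  "94717816" → prefix "9" already present; 7 new (4, 7, 1, 7, 8, 1, 6)
  "9931055546" → prefix "993105554" already present; 1 new (6)
  "993105598" → prefix "9931055" already present; 2 new (9, 8)
  "81" → prefix "8" already present; 1 new (1)
  "993105554" → prefix "993105554" already present; 0 new (none)
  "81238477" → prefix "81" already present; 6 new (2, 3, 8, 4, 7, 7)
  "99310555611" → prefix "9931055561" already present; 1 new (1)
Total nodes = 10 + 3 + 7 + 2 + 1 + 2 + 7 + 1 + 2 + 1 + 0 + 6 + 1 = 43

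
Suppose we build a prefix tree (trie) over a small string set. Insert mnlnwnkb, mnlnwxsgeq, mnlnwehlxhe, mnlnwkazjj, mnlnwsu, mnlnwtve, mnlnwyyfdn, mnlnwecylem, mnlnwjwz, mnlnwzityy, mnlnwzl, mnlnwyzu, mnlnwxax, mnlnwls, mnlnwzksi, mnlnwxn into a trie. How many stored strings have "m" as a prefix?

Traverse to the node for "m", then collect every word in that subtree.
Words under "m": mnlnwecylem, mnlnwehlxhe, mnlnwjwz, mnlnwkazjj, mnlnwls, mnlnwnkb, mnlnwsu, mnlnwtve, mnlnwxax, mnlnwxn, mnlnwxsgeq, mnlnwyyfdn, mnlnwyzu, mnlnwzityy, mnlnwzksi, mnlnwzl
Count: 16

16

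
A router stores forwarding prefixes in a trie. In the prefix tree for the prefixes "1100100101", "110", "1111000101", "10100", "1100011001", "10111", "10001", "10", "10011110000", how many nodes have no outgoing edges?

A leaf is a node with no children — equivalently, the end of a word that is not a proper prefix of any other stored word.
Those words: "10001", "10011110000", "10100", "10111", "1100011001", "1100100101", "1111000101"
Leaf count: 7

7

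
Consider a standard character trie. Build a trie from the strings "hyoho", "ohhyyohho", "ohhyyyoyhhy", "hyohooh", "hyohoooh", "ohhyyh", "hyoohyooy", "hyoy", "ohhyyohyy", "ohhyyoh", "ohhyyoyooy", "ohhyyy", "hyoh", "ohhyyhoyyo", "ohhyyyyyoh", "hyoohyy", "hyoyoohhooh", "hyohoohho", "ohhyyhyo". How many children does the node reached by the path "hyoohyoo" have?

1

The children of the "hyoohyoo" node are the distinct next characters among strings starting with "hyoohyoo".
Characters that immediately follow "hyoohyoo" among the stored strings: {y}.
That node has 1 child edge.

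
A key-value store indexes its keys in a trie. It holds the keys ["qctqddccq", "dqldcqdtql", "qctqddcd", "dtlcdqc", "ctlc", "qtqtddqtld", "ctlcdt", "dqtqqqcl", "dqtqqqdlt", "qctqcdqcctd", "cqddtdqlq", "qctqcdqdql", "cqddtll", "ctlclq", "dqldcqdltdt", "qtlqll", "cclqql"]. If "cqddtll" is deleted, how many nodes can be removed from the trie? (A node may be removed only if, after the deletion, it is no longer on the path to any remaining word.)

A node on "cqddtll"'s path can go only if nothing else ends at it or branches off below it.
The suffix "ll" (2 nodes) is used only by "cqddtll"; the node for "cqddt" still has the child "d", so pruning stops there.
Nodes removed: 2

2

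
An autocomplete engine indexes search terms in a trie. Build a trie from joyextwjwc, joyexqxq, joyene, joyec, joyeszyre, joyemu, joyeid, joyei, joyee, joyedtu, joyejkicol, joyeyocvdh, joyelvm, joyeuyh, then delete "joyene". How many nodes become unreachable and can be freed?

2

Walk "joyene" from the leaf back toward the root, removing each node that no remaining word uses.
The suffix "ne" (2 nodes) is used only by "joyene"; the node for "joye" still has the child "x", so pruning stops there.
Nodes removed: 2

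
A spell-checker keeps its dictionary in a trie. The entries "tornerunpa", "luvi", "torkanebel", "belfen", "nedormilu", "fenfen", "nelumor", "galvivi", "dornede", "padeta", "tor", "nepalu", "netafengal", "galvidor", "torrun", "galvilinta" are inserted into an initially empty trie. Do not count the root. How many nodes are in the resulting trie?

90

For each word, the new-node count is its length minus the longest prefix already in the trie:
  "tornerunpa" → 10 new (t, o, r, n, e, r, u, n, p, a)
  "luvi" → 4 new (l, u, v, i)
  "torkanebel" → prefix "tor" already present; 7 new (k, a, n, e, b, e, l)
  "belfen" → 6 new (b, e, l, f, e, n)
  "nedormilu" → 9 new (n, e, d, o, r, m, i, l, u)
  "fenfen" → 6 new (f, e, n, f, e, n)
  "nelumor" → prefix "ne" already present; 5 new (l, u, m, o, r)
  "galvivi" → 7 new (g, a, l, v, i, v, i)
  "dornede" → 7 new (d, o, r, n, e, d, e)
  "padeta" → 6 new (p, a, d, e, t, a)
  "tor" → prefix "tor" already present; 0 new (none)
  "nepalu" → prefix "ne" already present; 4 new (p, a, l, u)
  "netafengal" → prefix "ne" already present; 8 new (t, a, f, e, n, g, a, l)
  "galvidor" → prefix "galvi" already present; 3 new (d, o, r)
  "torrun" → prefix "tor" already present; 3 new (r, u, n)
  "galvilinta" → prefix "galvi" already present; 5 new (l, i, n, t, a)
Total nodes = 10 + 4 + 7 + 6 + 9 + 6 + 5 + 7 + 7 + 6 + 0 + 4 + 8 + 3 + 3 + 5 = 90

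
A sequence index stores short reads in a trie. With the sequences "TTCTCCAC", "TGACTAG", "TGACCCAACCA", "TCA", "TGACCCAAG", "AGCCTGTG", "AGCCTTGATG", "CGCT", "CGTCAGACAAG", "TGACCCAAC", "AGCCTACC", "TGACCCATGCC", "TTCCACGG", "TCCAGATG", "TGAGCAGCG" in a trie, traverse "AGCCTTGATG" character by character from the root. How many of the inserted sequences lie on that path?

1

Check each prefix of "AGCCTTGATG" against the stored set — each match is an end-marker on the path.
Prefixes of the query that are stored words: "AGCCTTGATG"
Count: 1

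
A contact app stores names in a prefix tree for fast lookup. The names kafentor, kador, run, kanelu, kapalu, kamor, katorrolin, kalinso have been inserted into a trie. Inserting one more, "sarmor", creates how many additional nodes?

6

"sarmor" shares no prefix with any stored word, so all 6 characters open new nodes.
6 − 0 = 6 new nodes.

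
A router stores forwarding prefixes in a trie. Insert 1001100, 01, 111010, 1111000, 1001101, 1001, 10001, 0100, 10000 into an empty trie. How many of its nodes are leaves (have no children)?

Leaves are exactly the stored words that no other stored word extends.
Those words: "0100", "10000", "10001", "1001100", "1001101", "111010", "1111000"
Leaf count: 7

7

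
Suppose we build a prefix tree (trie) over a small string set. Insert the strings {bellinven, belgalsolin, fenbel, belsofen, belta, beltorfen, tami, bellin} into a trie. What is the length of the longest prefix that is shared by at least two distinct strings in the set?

6

Look for the deepest trie node that still has at least two words in its subtree.
"bellin" and "bellinven" agree on "bellin" (6 characters) before diverging; nothing deeper is shared.
Longest shared-prefix length: 6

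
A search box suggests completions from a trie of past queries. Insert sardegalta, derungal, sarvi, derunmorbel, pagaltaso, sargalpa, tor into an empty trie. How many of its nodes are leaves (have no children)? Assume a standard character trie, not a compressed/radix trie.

7

Leaves are exactly the stored words that no other stored word extends.
Those words: "derungal", "derunmorbel", "pagaltaso", "sardegalta", "sargalpa", "sarvi", "tor"
Leaf count: 7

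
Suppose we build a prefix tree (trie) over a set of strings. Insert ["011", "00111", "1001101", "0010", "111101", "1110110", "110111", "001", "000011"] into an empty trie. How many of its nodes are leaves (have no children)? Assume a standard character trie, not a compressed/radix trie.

Leaves are exactly the stored words that no other stored word extends.
Those words: "000011", "0010", "00111", "011", "1001101", "110111", "1110110", "111101"
Leaf count: 8

8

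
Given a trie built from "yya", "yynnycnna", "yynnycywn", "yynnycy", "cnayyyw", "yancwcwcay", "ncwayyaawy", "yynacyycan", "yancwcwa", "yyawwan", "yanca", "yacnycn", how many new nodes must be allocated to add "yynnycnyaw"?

The longest prefix of "yynnycnyaw" already in the trie is "yynnycn" (length 7).
New nodes needed: |"yynnycnyaw"| − 7 = 10 − 7 = 3.

3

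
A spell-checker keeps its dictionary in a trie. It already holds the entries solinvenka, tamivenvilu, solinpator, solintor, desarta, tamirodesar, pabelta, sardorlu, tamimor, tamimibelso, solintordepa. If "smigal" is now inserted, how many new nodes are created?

The longest prefix of "smigal" already in the trie is "s" (length 1).
New nodes needed: |"smigal"| − 1 = 6 − 1 = 5.

5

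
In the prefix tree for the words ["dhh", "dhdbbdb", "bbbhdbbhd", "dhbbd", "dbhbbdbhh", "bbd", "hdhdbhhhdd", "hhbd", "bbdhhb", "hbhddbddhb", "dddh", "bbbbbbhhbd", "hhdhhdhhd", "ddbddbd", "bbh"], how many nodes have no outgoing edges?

A leaf is a node with no children — equivalently, the end of a word that is not a proper prefix of any other stored word.
Those words: "bbbbbbhhbd", "bbbhdbbhd", "bbdhhb", "bbh", "dbhbbdbhh", "ddbddbd", "dddh", "dhbbd", "dhdbbdb", "dhh", "hbhddbddhb", "hdhdbhhhdd", "hhbd", "hhdhhdhhd"
Leaf count: 14

14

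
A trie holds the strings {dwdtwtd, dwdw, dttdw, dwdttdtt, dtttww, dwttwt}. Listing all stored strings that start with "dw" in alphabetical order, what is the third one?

dwdw

Words with prefix "dw", in lexicographic order: "dwdttdtt", "dwdtwtd", "dwdw", "dwttwt"
The 3rd is dwdw.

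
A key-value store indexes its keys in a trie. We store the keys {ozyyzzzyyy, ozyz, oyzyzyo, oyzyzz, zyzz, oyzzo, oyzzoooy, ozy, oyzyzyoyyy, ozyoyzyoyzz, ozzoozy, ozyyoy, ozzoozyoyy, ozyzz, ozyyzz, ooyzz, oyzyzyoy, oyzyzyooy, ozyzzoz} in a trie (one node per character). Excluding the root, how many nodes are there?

57

Insert word by word; a character creates a node only if that edge doesn't already exist:
  "ozyyzzzyyy" → 10 new (o, z, y, y, z, z, z, y, y, y)
  "ozyz" → prefix "ozy" already present; 1 new (z)
  "oyzyzyo" → prefix "o" already present; 6 new (y, z, y, z, y, o)
  "oyzyzz" → prefix "oyzyz" already present; 1 new (z)
  "zyzz" → 4 new (z, y, z, z)
  "oyzzo" → prefix "oyz" already present; 2 new (z, o)
  "oyzzoooy" → prefix "oyzzo" already present; 3 new (o, o, y)
  "ozy" → prefix "ozy" already present; 0 new (none)
  "oyzyzyoyyy" → prefix "oyzyzyo" already present; 3 new (y, y, y)
  "ozyoyzyoyzz" → prefix "ozy" already present; 8 new (o, y, z, y, o, y, z, z)
  "ozzoozy" → prefix "oz" already present; 5 new (z, o, o, z, y)
  "ozyyoy" → prefix "ozyy" already present; 2 new (o, y)
  "ozzoozyoyy" → prefix "ozzoozy" already present; 3 new (o, y, y)
  "ozyzz" → prefix "ozyz" already present; 1 new (z)
  "ozyyzz" → prefix "ozyyzz" already present; 0 new (none)
  "ooyzz" → prefix "o" already present; 4 new (o, y, z, z)
  "oyzyzyoy" → prefix "oyzyzyoy" already present; 0 new (none)
  "oyzyzyooy" → prefix "oyzyzyo" already present; 2 new (o, y)
  "ozyzzoz" → prefix "ozyzz" already present; 2 new (o, z)
Total nodes = 10 + 1 + 6 + 1 + 4 + 2 + 3 + 0 + 3 + 8 + 5 + 2 + 3 + 1 + 0 + 4 + 0 + 2 + 2 = 57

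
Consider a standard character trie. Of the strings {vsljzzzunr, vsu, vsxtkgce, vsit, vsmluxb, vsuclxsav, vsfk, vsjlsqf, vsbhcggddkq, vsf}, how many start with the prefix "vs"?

Filter for entries beginning with "vs":
Words under "vs": vsbhcggddkq, vsf, vsfk, vsit, vsjlsqf, vsljzzzunr, vsmluxb, vsu, vsuclxsav, vsxtkgce
Count: 10

10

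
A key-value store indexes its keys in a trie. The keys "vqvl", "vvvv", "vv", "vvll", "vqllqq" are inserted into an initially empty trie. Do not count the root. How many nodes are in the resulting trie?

Trie structure (* marks end of a word):
(root)
└─ v
   ├─ q
   │  ├─ l
   │  │  └─ l
   │  │     └─ q
   │  │        └─ q *
   │  └─ v
   │     └─ l *
   └─ v *
      ├─ l
      │  └─ l *
      └─ v
         └─ v *
Counting every labelled node above: 13.

13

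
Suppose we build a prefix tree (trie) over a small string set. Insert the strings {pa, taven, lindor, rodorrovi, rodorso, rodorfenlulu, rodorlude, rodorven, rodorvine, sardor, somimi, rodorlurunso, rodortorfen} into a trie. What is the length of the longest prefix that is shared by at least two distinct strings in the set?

The deepest shared node is where two words last agree before diverging.
"rodorlude" and "rodorlurunso" agree on "rodorlu" (7 characters) before diverging; nothing deeper is shared.
Longest shared-prefix length: 7

7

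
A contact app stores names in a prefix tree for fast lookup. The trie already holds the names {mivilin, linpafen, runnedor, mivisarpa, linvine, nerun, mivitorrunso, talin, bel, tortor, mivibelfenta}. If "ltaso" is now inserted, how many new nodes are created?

4

Walking "ltaso" from the root, the first 1 characters ("l") follow existing edges; "t" is the first miss.
New nodes needed: |"ltaso"| − 1 = 5 − 1 = 4.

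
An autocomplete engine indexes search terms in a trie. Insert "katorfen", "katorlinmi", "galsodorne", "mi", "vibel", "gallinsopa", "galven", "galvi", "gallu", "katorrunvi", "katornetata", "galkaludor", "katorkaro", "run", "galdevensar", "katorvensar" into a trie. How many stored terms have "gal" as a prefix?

Filter for entries beginning with "gal":
Words under "gal": galdevensar, galkaludor, gallinsopa, gallu, galsodorne, galven, galvi
Count: 7

7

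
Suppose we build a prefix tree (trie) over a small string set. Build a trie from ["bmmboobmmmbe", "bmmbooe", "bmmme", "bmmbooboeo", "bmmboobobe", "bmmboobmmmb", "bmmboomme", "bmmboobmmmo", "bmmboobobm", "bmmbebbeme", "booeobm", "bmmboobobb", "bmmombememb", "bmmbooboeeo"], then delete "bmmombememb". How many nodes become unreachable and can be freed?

8

A node on "bmmombememb"'s path can go only if nothing else ends at it or branches off below it.
The suffix "ombememb" (8 nodes) is used only by "bmmombememb"; the node for "bmm" still has the child "b", so pruning stops there.
Nodes removed: 8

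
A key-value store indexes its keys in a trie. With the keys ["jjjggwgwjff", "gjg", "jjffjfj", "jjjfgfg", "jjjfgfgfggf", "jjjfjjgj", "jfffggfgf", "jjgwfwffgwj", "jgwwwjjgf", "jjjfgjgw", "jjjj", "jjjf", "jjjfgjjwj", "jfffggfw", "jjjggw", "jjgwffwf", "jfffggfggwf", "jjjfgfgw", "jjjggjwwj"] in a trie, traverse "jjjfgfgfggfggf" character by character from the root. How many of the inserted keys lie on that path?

3

Check each prefix of "jjjfgfgfggfggf" against the stored set — each match is an end-marker on the path.
Prefixes of the query that are stored words: "jjjf", "jjjfgfg", "jjjfgfgfggf"
Count: 3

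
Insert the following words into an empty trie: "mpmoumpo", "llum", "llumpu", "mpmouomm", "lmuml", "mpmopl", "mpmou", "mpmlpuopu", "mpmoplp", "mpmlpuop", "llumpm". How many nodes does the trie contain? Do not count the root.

31

Trace insertions, counting only characters that open a new branch:
  "mpmoumpo" → 8 new (m, p, m, o, u, m, p, o)
  "llum" → 4 new (l, l, u, m)
  "llumpu" → prefix "llum" already present; 2 new (p, u)
  "mpmouomm" → prefix "mpmou" already present; 3 new (o, m, m)
  "lmuml" → prefix "l" already present; 4 new (m, u, m, l)
  "mpmopl" → prefix "mpmo" already present; 2 new (p, l)
  "mpmou" → prefix "mpmou" already present; 0 new (none)
  "mpmlpuopu" → prefix "mpm" already present; 6 new (l, p, u, o, p, u)
  "mpmoplp" → prefix "mpmopl" already present; 1 new (p)
  "mpmlpuop" → prefix "mpmlpuop" already present; 0 new (none)
  "llumpm" → prefix "llump" already present; 1 new (m)
Total nodes = 8 + 4 + 2 + 3 + 4 + 2 + 0 + 6 + 1 + 0 + 1 = 31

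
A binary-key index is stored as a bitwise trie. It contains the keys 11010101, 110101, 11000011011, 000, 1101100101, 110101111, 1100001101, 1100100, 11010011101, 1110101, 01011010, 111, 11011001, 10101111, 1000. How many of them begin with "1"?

13

Walk to "1"; the words in its subtree are exactly those with that prefix.
Matches: "1000", "10101111", "1100001101", "11000011011", "1100100", "11010011101", "110101", "11010101", "110101111", "11011001", "1101100101", "111", "1110101"
Count: 13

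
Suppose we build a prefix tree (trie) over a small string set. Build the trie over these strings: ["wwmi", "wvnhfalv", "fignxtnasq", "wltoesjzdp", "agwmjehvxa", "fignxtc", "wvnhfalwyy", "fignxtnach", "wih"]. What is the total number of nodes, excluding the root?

48

Count nodes per top-level branch (shared prefixes stored once):
  'a'-branch (agwmjehvxa): 10 nodes
  'f'-branch (fignxtc, fignxtnach, fignxtnasq): 13 nodes
  'w'-branch (wih, wltoesjzdp, wvnhfalv, wvnhfalwyy, wwmi): 25 nodes
Sum: 48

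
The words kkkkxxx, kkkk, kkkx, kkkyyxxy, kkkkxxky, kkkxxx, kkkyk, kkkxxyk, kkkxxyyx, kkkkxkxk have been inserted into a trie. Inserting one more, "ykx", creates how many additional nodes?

3

No existing word starts with "y", so every character of "ykx" needs a new node.
3 − 0 = 3 new nodes.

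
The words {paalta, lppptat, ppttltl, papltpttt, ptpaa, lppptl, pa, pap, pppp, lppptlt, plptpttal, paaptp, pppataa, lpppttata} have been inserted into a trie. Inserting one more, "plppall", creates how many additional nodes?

4

The longest prefix of "plppall" already in the trie is "plp" (length 3).
New nodes needed: |"plppall"| − 3 = 7 − 3 = 4.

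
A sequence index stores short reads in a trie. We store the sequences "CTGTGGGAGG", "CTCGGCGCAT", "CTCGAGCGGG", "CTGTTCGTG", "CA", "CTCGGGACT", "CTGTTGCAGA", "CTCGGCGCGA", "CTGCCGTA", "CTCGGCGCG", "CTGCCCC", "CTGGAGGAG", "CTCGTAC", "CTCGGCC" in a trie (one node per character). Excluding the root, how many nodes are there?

For each word, the new-node count is its length minus the longest prefix already in the trie:
  "CTGTGGGAGG" → 10 new (C, T, G, T, G, G, G, A, G, G)
  "CTCGGCGCAT" → prefix "CT" already present; 8 new (C, G, G, C, G, C, A, T)
  "CTCGAGCGGG" → prefix "CTCG" already present; 6 new (A, G, C, G, G, G)
  "CTGTTCGTG" → prefix "CTGT" already present; 5 new (T, C, G, T, G)
  "CA" → prefix "C" already present; 1 new (A)
  "CTCGGGACT" → prefix "CTCGG" already present; 4 new (G, A, C, T)
  "CTGTTGCAGA" → prefix "CTGTT" already present; 5 new (G, C, A, G, A)
  "CTCGGCGCGA" → prefix "CTCGGCGC" already present; 2 new (G, A)
  "CTGCCGTA" → prefix "CTG" already present; 5 new (C, C, G, T, A)
  "CTCGGCGCG" → prefix "CTCGGCGCG" already present; 0 new (none)
  "CTGCCCC" → prefix "CTGCC" already present; 2 new (C, C)
  "CTGGAGGAG" → prefix "CTG" already present; 6 new (G, A, G, G, A, G)
  "CTCGTAC" → prefix "CTCG" already present; 3 new (T, A, C)
  "CTCGGCC" → prefix "CTCGGC" already present; 1 new (C)
Total nodes = 10 + 8 + 6 + 5 + 1 + 4 + 5 + 2 + 5 + 0 + 2 + 6 + 3 + 1 = 58

58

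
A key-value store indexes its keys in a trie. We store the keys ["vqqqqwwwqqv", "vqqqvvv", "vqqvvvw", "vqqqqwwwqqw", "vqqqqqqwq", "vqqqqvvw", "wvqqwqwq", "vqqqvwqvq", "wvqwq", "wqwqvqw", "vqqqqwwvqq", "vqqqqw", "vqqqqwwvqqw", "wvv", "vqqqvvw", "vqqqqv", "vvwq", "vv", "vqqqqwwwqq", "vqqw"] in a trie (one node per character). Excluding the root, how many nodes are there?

56

Trace insertions, counting only characters that open a new branch:
  "vqqqqwwwqqv" → 11 new (v, q, q, q, q, w, w, w, q, q, v)
  "vqqqvvv" → prefix "vqqq" already present; 3 new (v, v, v)
  "vqqvvvw" → prefix "vqq" already present; 4 new (v, v, v, w)
  "vqqqqwwwqqw" → prefix "vqqqqwwwqq" already present; 1 new (w)
  "vqqqqqqwq" → prefix "vqqqq" already present; 4 new (q, q, w, q)
  "vqqqqvvw" → prefix "vqqqq" already present; 3 new (v, v, w)
  "wvqqwqwq" → 8 new (w, v, q, q, w, q, w, q)
  "vqqqvwqvq" → prefix "vqqqv" already present; 4 new (w, q, v, q)
  "wvqwq" → prefix "wvq" already present; 2 new (w, q)
  "wqwqvqw" → prefix "w" already present; 6 new (q, w, q, v, q, w)
  "vqqqqwwvqq" → prefix "vqqqqww" already present; 3 new (v, q, q)
  "vqqqqw" → prefix "vqqqqw" already present; 0 new (none)
  "vqqqqwwvqqw" → prefix "vqqqqwwvqq" already present; 1 new (w)
  "wvv" → prefix "wv" already present; 1 new (v)
  "vqqqvvw" → prefix "vqqqvv" already present; 1 new (w)
  "vqqqqv" → prefix "vqqqqv" already present; 0 new (none)
  "vvwq" → prefix "v" already present; 3 new (v, w, q)
  "vv" → prefix "vv" already present; 0 new (none)
  "vqqqqwwwqq" → prefix "vqqqqwwwqq" already present; 0 new (none)
  "vqqw" → prefix "vqq" already present; 1 new (w)
Total nodes = 11 + 3 + 4 + 1 + 4 + 3 + 8 + 4 + 2 + 6 + 3 + 0 + 1 + 1 + 1 + 0 + 3 + 0 + 0 + 1 = 56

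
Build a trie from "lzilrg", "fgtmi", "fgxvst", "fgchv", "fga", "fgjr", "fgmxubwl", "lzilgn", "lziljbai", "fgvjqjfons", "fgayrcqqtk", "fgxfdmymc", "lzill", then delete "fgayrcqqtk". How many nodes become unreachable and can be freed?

7

Walk "fgayrcqqtk" from the leaf back toward the root, removing each node that no remaining word uses.
The suffix "yrcqqtk" (7 nodes) is used only by "fgayrcqqtk"; "fga" is itself a stored word, so pruning stops there.
Nodes removed: 7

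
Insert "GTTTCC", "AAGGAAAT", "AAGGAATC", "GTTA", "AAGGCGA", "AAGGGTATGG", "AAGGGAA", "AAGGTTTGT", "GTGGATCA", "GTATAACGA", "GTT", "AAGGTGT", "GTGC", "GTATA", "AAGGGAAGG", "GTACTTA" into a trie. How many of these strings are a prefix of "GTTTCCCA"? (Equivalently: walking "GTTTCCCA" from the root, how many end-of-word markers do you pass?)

2

Traverse "GTTTCCCA" character by character; count nodes along the way that are marked as word ends.
Prefixes of the query that are stored words: "GTT", "GTTTCC"
Count: 2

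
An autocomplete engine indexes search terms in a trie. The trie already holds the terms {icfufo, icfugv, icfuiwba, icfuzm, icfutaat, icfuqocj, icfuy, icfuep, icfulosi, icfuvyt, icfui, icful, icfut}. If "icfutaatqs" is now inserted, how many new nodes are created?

Walking "icfutaatqs" from the root, the first 8 characters ("icfutaat") follow existing edges; "q" is the first miss.
So 10 − 8 = 2 new nodes.

2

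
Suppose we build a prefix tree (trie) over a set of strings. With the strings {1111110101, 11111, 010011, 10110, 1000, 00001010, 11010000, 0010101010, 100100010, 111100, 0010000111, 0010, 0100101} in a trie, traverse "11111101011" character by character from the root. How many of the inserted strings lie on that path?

Traverse "11111101011" character by character; count nodes along the way that are marked as word ends.
Prefixes of the query that are stored words: "11111", "1111110101"
Count: 2

2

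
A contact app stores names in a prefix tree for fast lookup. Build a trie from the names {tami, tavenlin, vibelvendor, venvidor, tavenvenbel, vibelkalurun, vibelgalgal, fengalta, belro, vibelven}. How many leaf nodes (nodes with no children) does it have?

A leaf is a node with no children — equivalently, the end of a word that is not a proper prefix of any other stored word.
Those words: "belro", "fengalta", "tami", "tavenlin", "tavenvenbel", "venvidor", "vibelgalgal", "vibelkalurun", "vibelvendor"
Leaf count: 9

9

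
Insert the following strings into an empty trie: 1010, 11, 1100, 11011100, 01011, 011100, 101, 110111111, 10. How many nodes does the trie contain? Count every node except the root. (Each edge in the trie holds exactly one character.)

For each word, the new-node count is its length minus the longest prefix already in the trie:
  "1010" → 4 new (1, 0, 1, 0)
  "11" → prefix "1" already present; 1 new (1)
  "1100" → prefix "11" already present; 2 new (0, 0)
  "11011100" → prefix "110" already present; 5 new (1, 1, 1, 0, 0)
  "01011" → 5 new (0, 1, 0, 1, 1)
  "011100" → prefix "01" already present; 4 new (1, 1, 0, 0)
  "101" → prefix "101" already present; 0 new (none)
  "110111111" → prefix "110111" already present; 3 new (1, 1, 1)
  "10" → prefix "10" already present; 0 new (none)
Total nodes = 4 + 1 + 2 + 5 + 5 + 4 + 0 + 3 + 0 = 24

24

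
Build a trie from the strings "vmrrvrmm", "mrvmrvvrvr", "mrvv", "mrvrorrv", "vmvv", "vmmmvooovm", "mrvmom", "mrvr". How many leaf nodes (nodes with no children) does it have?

A leaf is a node with no children — equivalently, the end of a word that is not a proper prefix of any other stored word.
Those words: "mrvmom", "mrvmrvvrvr", "mrvrorrv", "mrvv", "vmmmvooovm", "vmrrvrmm", "vmvv"
Leaf count: 7

7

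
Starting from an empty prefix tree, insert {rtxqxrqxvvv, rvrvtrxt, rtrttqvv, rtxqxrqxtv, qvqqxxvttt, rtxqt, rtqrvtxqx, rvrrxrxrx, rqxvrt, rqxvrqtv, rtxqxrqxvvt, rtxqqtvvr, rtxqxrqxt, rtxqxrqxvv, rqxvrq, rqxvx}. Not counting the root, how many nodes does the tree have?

Insert word by word; a character creates a node only if that edge doesn't already exist:
  "rtxqxrqxvvv" → 11 new (r, t, x, q, x, r, q, x, v, v, v)
  "rvrvtrxt" → prefix "r" already present; 7 new (v, r, v, t, r, x, t)
  "rtrttqvv" → prefix "rt" already present; 6 new (r, t, t, q, v, v)
  "rtxqxrqxtv" → prefix "rtxqxrqx" already present; 2 new (t, v)
  "qvqqxxvttt" → 10 new (q, v, q, q, x, x, v, t, t, t)
  "rtxqt" → prefix "rtxq" already present; 1 new (t)
  "rtqrvtxqx" → prefix "rt" already present; 7 new (q, r, v, t, x, q, x)
  "rvrrxrxrx" → prefix "rvr" already present; 6 new (r, x, r, x, r, x)
  "rqxvrt" → prefix "r" already present; 5 new (q, x, v, r, t)
  "rqxvrqtv" → prefix "rqxvr" already present; 3 new (q, t, v)
  "rtxqxrqxvvt" → prefix "rtxqxrqxvv" already present; 1 new (t)
  "rtxqqtvvr" → prefix "rtxq" already present; 5 new (q, t, v, v, r)
  "rtxqxrqxt" → prefix "rtxqxrqxt" already present; 0 new (none)
  "rtxqxrqxvv" → prefix "rtxqxrqxvv" already present; 0 new (none)
  "rqxvrq" → prefix "rqxvrq" already present; 0 new (none)
  "rqxvx" → prefix "rqxv" already present; 1 new (x)
Total nodes = 11 + 7 + 6 + 2 + 10 + 1 + 7 + 6 + 5 + 3 + 1 + 5 + 0 + 0 + 0 + 1 = 65

65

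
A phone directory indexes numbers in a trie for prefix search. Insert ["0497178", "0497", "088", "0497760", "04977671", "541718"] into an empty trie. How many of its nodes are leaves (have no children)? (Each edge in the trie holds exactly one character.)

5

Leaves are exactly the stored words that no other stored word extends.
Those words: "0497178", "0497760", "04977671", "088", "541718"
Leaf count: 5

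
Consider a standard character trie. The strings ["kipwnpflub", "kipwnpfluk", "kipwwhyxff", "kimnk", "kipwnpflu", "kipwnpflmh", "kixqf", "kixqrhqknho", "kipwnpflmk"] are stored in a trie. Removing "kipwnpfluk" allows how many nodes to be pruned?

1

After clearing the end-marker at "kipwnpfluk", prune upward until reaching a node still needed by another word.
The suffix "k" (1 node) is used only by "kipwnpfluk"; the node for "kipwnpflu" still has the child "b", so pruning stops there.
Nodes removed: 1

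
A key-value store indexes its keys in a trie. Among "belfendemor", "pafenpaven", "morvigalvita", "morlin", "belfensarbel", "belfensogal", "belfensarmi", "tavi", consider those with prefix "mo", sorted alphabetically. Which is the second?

morvigalvita

Filter for "mo…" and sort: "morlin", "morvigalvita"
The 2nd is morvigalvita.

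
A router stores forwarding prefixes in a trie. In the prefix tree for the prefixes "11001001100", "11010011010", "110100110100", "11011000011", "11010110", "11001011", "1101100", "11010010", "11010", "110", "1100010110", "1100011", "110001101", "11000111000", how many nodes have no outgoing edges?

9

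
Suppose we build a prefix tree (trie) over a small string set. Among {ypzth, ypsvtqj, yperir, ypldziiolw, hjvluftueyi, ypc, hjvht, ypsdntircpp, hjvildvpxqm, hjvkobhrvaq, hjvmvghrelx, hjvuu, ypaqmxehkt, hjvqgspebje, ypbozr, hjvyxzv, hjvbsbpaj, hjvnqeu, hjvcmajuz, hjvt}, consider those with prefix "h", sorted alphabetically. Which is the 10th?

Filter for "h…" and sort: "hjvbsbpaj", "hjvcmajuz", "hjvht", "hjvildvpxqm", "hjvkobhrvaq", "hjvluftueyi", "hjvmvghrelx", "hjvnqeu", "hjvqgspebje", "hjvt", "hjvuu", "hjvyxzv"
The 10th is hjvt.

hjvt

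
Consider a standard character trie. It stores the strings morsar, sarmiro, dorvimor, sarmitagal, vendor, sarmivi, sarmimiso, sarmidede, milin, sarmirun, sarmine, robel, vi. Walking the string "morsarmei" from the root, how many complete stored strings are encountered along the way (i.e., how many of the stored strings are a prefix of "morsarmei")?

Traverse "morsarmei" character by character; count nodes along the way that are marked as word ends.
Prefixes of the query that are stored words: "morsar"
Count: 1

1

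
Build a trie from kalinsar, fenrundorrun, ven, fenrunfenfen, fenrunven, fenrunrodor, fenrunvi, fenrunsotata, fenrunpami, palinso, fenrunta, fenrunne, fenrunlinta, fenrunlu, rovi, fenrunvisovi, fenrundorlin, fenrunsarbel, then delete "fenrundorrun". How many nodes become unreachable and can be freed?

3

After clearing the end-marker at "fenrundorrun", prune upward until reaching a node still needed by another word.
The suffix "run" (3 nodes) is used only by "fenrundorrun"; the node for "fenrundor" still has the child "l", so pruning stops there.
Nodes removed: 3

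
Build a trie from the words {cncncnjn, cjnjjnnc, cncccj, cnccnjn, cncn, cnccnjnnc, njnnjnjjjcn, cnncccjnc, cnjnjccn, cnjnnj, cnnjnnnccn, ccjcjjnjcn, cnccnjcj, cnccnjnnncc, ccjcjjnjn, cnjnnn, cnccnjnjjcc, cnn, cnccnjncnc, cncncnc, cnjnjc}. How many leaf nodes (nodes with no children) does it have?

Leaves are exactly the stored words that no other stored word extends.
Those words: "ccjcjjnjcn", "ccjcjjnjn", "cjnjjnnc", "cncccj", "cnccnjcj", "cnccnjncnc", "cnccnjnjjcc", "cnccnjnnc", "cnccnjnnncc", "cncncnc", "cncncnjn", "cnjnjccn", "cnjnnj", "cnjnnn", "cnncccjnc", "cnnjnnnccn", "njnnjnjjjcn"
Leaf count: 17

17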